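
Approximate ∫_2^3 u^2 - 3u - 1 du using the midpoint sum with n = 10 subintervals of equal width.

-2.1675

Δu = (3 − 2)/10 = 0.1.
Midpoints: 2.05, 2.15, 2.25, 2.35, 2.45, 2.55, 2.65, 2.75, 2.85, 2.95.
f(2.05) = -2.9475, f(2.15) = -2.8275, f(2.25) = -2.6875, f(2.35) = -2.5275, f(2.45) = -2.3475, f(2.55) = -2.1475, f(2.65) = -1.9275, f(2.75) = -1.6875, f(2.85) = -1.4275, f(2.95) = -1.1475.
Sum = Δu · [f(2.05) + f(2.15) + f(2.25) + ...].
Sum = -2.1675.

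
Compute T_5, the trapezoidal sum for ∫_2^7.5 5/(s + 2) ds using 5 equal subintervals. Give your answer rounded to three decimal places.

Δs = (7.5 − 2)/5 = 1.1.
f(2) = 1.25, f(3.1) = 50/51, f(4.2) = 25/31, f(5.3) = 50/73, f(6.4) = 25/42, f(7.5) = 10/19.
T_5 = (Δs/2)·[f(s_0) + 2f(s_1) + ... + 2f(s_{4}) + f(s_5)].
Sum ≈ 4.351.

4.351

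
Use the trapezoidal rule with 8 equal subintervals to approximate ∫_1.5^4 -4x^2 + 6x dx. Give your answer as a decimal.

Δx = (4 − 1.5)/8 = 0.3125.
f(1.5) = 0, f(1.8125) = -2.265625, f(2.125) = -5.3125, f(2.4375) = -9.140625, f(2.75) = -13.75, f(3.0625) = -19.140625, f(3.375) = -25.3125, f(3.6875) = -32.265625, f(4) = -40.
T_8 = (Δx/2)·[f(x_0) + 2f(x_1) + ... + 2f(x_{7}) + f(x_8)].
Sum = -39.74609375.

-39.74609375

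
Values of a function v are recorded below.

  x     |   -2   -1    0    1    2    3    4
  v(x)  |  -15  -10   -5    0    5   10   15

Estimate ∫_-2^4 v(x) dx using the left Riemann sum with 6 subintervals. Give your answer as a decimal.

-15

Δx = 1.
Sum = 1·[(-15) + (-10) + (-5) + 0 + 5 + 10] = -15.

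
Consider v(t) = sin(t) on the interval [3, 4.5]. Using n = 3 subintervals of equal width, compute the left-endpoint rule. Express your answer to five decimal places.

Δt = (4.5 − 3)/3 = 0.5.
Left endpoints: 3, 3.5, 4.
v(3) ≈ 0.14112, v(3.5) ≈ -0.35078, v(4) ≈ -0.75680.
Sum = Δt · [v(3) + v(3.5) + v(4)].
Sum ≈ -0.48323.

-0.48323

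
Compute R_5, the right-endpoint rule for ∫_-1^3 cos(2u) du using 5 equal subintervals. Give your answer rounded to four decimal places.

Δu = (3 − (-1))/5 = 0.8.
Right endpoints: -0.2, 0.6, 1.4, 2.2, 3.
f(-0.2) ≈ 0.9211, f(0.6) ≈ 0.3624, f(1.4) ≈ -0.9422, f(2.2) ≈ -0.3073, f(3) ≈ 0.9602.
Sum = Δu · [f(-0.2) + f(0.6) + f(1.4) + f(2.2) + f(3)].
Sum ≈ 0.7952.

0.7952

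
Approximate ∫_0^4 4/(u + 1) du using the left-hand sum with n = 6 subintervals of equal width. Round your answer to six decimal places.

Δu = (4 − 0)/6 = 2/3.
Left endpoints: 0, 2/3, 4/3, 2, 8/3, 10/3.
f(0) = 4, f(2/3) = 2.4, f(4/3) = 12/7, f(2) = 4/3, f(8/3) = 12/11, f(10/3) = 12/13.
Sum = Δu · [f(0) + f(2/3) + f(4/3) + ...].
Sum ≈ 7.641070.

7.641070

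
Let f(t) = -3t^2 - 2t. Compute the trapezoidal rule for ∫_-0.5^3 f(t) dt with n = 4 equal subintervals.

Δt = (3 − (-0.5))/4 = 0.875.
f(-0.5) = 0.25, f(0.375) = -1.171875, f(1.25) = -7.1875, f(2.125) = -17.796875, f(3) = -33.
T_4 = (Δt/2)·[f(t_0) + 2f(t_1) + 2f(t_2) + 2f(t_3) + f(t_4)].
Sum = -37.21484375.

-37.21484375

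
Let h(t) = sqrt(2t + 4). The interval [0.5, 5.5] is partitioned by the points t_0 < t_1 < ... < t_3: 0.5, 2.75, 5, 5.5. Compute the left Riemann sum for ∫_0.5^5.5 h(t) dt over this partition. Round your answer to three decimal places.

Subinterval widths: 2.25, 2.25, 0.5.
Left endpoints: 0.5, 2.75, 5.
h(0.5) ≈ 2.236, h(2.75) ≈ 3.082, h(5) ≈ 3.742.
Sum = Σ Δt_i · h(t_i).
Sum ≈ 13.837.

13.837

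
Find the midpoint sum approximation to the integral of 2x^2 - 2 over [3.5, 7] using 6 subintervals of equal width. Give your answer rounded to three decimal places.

192.885

Δx = (7 − 3.5)/6 = 7/12.
Midpoints: 91/24, 4.375, 119/24, 133/24, 6.125, 161/24.
f(91/24) = 7705/288, f(4.375) = 36.28125, f(119/24) = 13585/288, f(133/24) = 17113/288, f(6.125) = 73.03125, f(161/24) = 25345/288.
Sum = Δx · [f(91/24) + f(4.375) + f(119/24) + ...].
Sum ≈ 192.885.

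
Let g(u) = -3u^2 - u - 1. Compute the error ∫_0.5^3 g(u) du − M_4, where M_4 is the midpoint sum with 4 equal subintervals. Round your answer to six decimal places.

Exact integral: ∫_0.5^3 g(u) du = -33.75.
M_4 ≈ -33.50585938.
Error ≈ -33.75 − (-33.50585938) ≈ -0.244141.

-0.244141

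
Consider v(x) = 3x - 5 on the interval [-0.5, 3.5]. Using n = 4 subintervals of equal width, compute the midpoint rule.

Δx = (3.5 − (-0.5))/4 = 1.
Midpoints: 0, 1, 2, 3.
v(0) = -5, v(1) = -2, v(2) = 1, v(3) = 4.
Sum = Δx · [v(0) + v(1) + v(2) + v(3)].
Sum = -2.

-2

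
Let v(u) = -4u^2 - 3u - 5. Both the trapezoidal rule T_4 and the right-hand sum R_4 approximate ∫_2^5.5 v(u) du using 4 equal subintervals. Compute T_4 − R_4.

50.53125

T_4 = -269.828125.
R_4 = -320.359375.
T_4 − R_4 = 50.53125.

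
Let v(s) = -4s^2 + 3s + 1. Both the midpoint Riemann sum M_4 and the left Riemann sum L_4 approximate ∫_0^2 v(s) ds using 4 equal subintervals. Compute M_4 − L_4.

M_4 = -2.5.
L_4 = -0.5.
M_4 − L_4 = -2.

-2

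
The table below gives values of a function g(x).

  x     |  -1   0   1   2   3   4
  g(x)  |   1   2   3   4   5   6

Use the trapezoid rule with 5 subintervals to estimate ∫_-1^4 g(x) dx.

Δx = 1.
T_5 = (1/2)·[1 + 2·2 + 2·3 + 2·4 + 2·5 + 6] = 17.5.

17.5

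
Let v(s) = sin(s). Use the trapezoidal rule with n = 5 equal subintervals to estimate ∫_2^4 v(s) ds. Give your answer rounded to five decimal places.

0.23432

Δs = (4 − 2)/5 = 0.4.
v(2) ≈ 0.90930, v(2.4) ≈ 0.67546, v(2.8) ≈ 0.33499, v(3.2) ≈ -0.05837, v(3.6) ≈ -0.44252, v(4) ≈ -0.75680.
T_5 = (Δs/2)·[v(s_0) + 2v(s_1) + ... + 2v(s_{4}) + v(s_5)].
Sum ≈ 0.23432.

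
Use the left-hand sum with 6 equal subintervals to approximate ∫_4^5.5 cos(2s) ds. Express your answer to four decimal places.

-0.9926

Δs = (5.5 − 4)/6 = 0.25.
Left endpoints: 4, 4.25, 4.5, 4.75, 5, 5.25.
f(4) ≈ -0.1455, f(4.25) ≈ -0.6020, f(4.5) ≈ -0.9111, f(4.75) ≈ -0.9972, f(5) ≈ -0.8391, f(5.25) ≈ -0.4755.
Sum = Δs · [f(4) + f(4.25) + f(4.5) + ...].
Sum ≈ -0.9926.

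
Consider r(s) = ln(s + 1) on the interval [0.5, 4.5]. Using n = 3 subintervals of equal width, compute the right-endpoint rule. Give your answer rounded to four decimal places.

Δs = (4.5 − 0.5)/3 = 4/3.
Right endpoints: 11/6, 19/6, 4.5.
r(11/6) ≈ 1.0415, r(19/6) ≈ 1.4271, r(4.5) ≈ 1.7047.
Sum = Δs · [r(11/6) + r(19/6) + r(4.5)].
Sum ≈ 5.5644.

5.5644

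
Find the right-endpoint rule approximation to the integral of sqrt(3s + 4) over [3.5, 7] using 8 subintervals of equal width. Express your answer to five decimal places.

15.76720

Δs = (7 − 3.5)/8 = 0.4375.
Right endpoints: 3.9375, 4.375, 4.8125, 5.25, 5.6875, 6.125, 6.5625, 7.
f(3.9375) ≈ 3.97649, f(4.375) ≈ 4.13824, f(4.8125) ≈ 4.29389, f(5.25) ≈ 4.44410, f(5.6875) ≈ 4.58939, f(6.125) ≈ 4.73022, f(6.5625) ≈ 4.86698, f(7) ≈ 5.00000.
Sum = Δs · [f(3.9375) + f(4.375) + f(4.8125) + ...].
Sum ≈ 15.76720.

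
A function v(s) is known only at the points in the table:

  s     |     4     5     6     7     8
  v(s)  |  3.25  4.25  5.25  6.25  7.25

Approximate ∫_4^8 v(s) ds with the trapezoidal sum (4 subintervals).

Δs = 1.
T_4 = (1/2)·[3.25 + 2·4.25 + 2·5.25 + 2·6.25 + 7.25] = 21.

21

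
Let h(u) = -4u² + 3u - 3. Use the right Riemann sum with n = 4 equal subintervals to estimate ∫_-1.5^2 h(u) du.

Δu = (2 − (-1.5))/4 = 0.875.
Right endpoints: -0.625, 0.25, 1.125, 2.
h(-0.625) = -6.4375, h(0.25) = -2.5, h(1.125) = -4.6875, h(2) = -13.
Sum = Δu · [h(-0.625) + h(0.25) + h(1.125) + h(2)].
Sum = -23.296875.

-23.296875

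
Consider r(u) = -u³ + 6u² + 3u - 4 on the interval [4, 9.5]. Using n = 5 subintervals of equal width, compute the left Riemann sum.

-129.69

Δu = (9.5 − 4)/5 = 1.1.
Left endpoints: 4, 5.1, 6.2, 7.3, 8.4.
r(4) = 40, r(5.1) = 34.709, r(6.2) = 6.912, r(7.3) = -51.377, r(8.4) = -148.144.
Sum = Δu · [r(4) + r(5.1) + r(6.2) + r(7.3) + r(8.4)].
Sum = -129.69.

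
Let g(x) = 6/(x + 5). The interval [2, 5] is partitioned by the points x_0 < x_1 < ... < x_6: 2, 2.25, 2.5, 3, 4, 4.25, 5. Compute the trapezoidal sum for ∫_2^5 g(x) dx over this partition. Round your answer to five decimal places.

2.14253

Subinterval widths: 0.25, 0.25, 0.5, 1, 0.25, 0.75.
g(2) = 6/7, g(2.25) = 24/29, g(2.5) = 0.8, g(3) = 0.75, g(4) = 2/3, g(4.25) = 24/37, g(5) = 0.6.
On each subinterval the trapezoid contributes (Δx_i/2)·[g(x_{i-1}) + g(x_i)].
Sum ≈ 2.14253.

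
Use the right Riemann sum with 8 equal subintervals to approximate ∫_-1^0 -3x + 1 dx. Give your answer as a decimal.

Δx = (0 − (-1))/8 = 0.125.
Right endpoints: -0.875, -0.75, -0.625, -0.5, -0.375, -0.25, -0.125, 0.
f(-0.875) = 3.625, f(-0.75) = 3.25, f(-0.625) = 2.875, f(-0.5) = 2.5, f(-0.375) = 2.125, f(-0.25) = 1.75, f(-0.125) = 1.375, f(0) = 1.
Sum = Δx · [f(-0.875) + f(-0.75) + f(-0.625) + ...].
Sum = 2.3125.

2.3125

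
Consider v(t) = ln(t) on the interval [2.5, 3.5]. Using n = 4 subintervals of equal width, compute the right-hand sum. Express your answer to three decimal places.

1.135

Δt = (3.5 − 2.5)/4 = 0.25.
Right endpoints: 2.75, 3, 3.25, 3.5.
v(2.75) ≈ 1.012, v(3) ≈ 1.099, v(3.25) ≈ 1.179, v(3.5) ≈ 1.253.
Sum = Δt · [v(2.75) + v(3) + v(3.25) + v(3.5)].
Sum ≈ 1.135.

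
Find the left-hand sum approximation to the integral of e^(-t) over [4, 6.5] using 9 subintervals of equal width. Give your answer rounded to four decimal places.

Δt = (6.5 − 4)/9 = 5/18.
Left endpoints: 4, 77/18, 41/9, 29/6, 46/9, 97/18, 17/3, 107/18, 56/9.
f(4) ≈ 0.0183, f(77/18) ≈ 0.0139, f(41/9) ≈ 0.0105, f(29/6) ≈ 0.0080, f(46/9) ≈ 0.0060, f(97/18) ≈ 0.0046, f(17/3) ≈ 0.0035, f(107/18) ≈ 0.0026, f(56/9) ≈ 0.0020.
Sum = Δt · [f(4) + f(77/18) + f(41/9) + ...].
Sum ≈ 0.0193.

0.0193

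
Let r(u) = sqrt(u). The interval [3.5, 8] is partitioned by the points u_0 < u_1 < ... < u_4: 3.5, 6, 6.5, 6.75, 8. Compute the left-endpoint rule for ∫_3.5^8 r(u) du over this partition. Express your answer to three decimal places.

9.787

Subinterval widths: 2.5, 0.5, 0.25, 1.25.
Left endpoints: 3.5, 6, 6.5, 6.75.
r(3.5) ≈ 1.871, r(6) ≈ 2.449, r(6.5) ≈ 2.550, r(6.75) ≈ 2.598.
Sum = Σ Δu_i · r(u_i).
Sum ≈ 9.787.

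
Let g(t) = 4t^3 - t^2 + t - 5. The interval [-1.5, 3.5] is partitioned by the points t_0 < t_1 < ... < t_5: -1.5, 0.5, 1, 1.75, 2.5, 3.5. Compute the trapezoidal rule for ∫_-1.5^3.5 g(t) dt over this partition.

109.0625

Subinterval widths: 2, 0.5, 0.75, 0.75, 1.
g(-1.5) = -22.25, g(0.5) = -4.25, g(1) = -1, g(1.75) = 15.125, g(2.5) = 53.75, g(3.5) = 157.75.
On each subinterval the trapezoid contributes (Δt_i/2)·[g(t_{i-1}) + g(t_i)].
Sum = 109.0625.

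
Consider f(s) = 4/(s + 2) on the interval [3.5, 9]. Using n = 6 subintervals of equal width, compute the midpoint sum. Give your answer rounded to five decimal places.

Δs = (9 − 3.5)/6 = 11/12.
Midpoints: 95/24, 4.875, 139/24, 161/24, 7.625, 205/24.
f(95/24) = 96/143, f(4.875) = 32/55, f(139/24) = 96/187, f(161/24) = 96/209, f(7.625) = 32/77, f(205/24) = 96/253.
Sum = Δs · [f(95/24) + f(4.875) + f(139/24) + ...].
Sum ≈ 2.76914.

2.76914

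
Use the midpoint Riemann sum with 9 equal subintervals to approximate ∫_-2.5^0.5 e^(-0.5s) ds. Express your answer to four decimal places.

Δs = (0.5 − (-2.5))/9 = 1/3.
Midpoints: -7/3, -2, -5/3, -4/3, -1, -2/3, -1/3, 0, 1/3.
f(-7/3) ≈ 3.2113, f(-2) ≈ 2.7183, f(-5/3) ≈ 2.3010, f(-4/3) ≈ 1.9477, f(-1) ≈ 1.6487, f(-2/3) ≈ 1.3956, f(-1/3) ≈ 1.1814, f(0) ≈ 1.0000, f(1/3) ≈ 0.8465.
Sum = Δs · [f(-7/3) + f(-2) + f(-5/3) + ...].
Sum ≈ 5.4168.

5.4168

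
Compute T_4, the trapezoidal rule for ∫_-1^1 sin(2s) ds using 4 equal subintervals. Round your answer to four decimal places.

Δs = (1 − (-1))/4 = 0.5.
f(-1) ≈ -0.9093, f(-0.5) ≈ -0.8415, f(0) ≈ 0.0000, f(0.5) ≈ 0.8415, f(1) ≈ 0.9093.
T_4 = (Δs/2)·[f(s_0) + 2f(s_1) + 2f(s_2) + 2f(s_3) + f(s_4)].
Sum ≈ 0.0000.

0.0000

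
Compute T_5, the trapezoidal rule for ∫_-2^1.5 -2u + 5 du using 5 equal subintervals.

Δu = (1.5 − (-2))/5 = 0.7.
f(-2) = 9, f(-1.3) = 7.6, f(-0.6) = 6.2, f(0.1) = 4.8, f(0.8) = 3.4, f(1.5) = 2.
T_5 = (Δu/2)·[f(u_0) + 2f(u_1) + ... + 2f(u_{4}) + f(u_5)].
Sum = 19.25.

19.25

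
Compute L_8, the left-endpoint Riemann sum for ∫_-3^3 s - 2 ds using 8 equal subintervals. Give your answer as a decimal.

Δs = (3 − (-3))/8 = 0.75.
Left endpoints: -3, -2.25, -1.5, -0.75, 0, 0.75, 1.5, 2.25.
f(-3) = -5, f(-2.25) = -4.25, f(-1.5) = -3.5, f(-0.75) = -2.75, f(0) = -2, f(0.75) = -1.25, f(1.5) = -0.5, f(2.25) = 0.25.
Sum = Δs · [f(-3) + f(-2.25) + f(-1.5) + ...].
Sum = -14.25.

-14.25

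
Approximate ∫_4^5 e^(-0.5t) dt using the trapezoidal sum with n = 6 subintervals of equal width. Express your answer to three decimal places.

0.107

Δt = (5 − 4)/6 = 1/6.
f(4) ≈ 0.135, f(25/6) ≈ 0.125, f(13/3) ≈ 0.115, f(4.5) ≈ 0.105, f(14/3) ≈ 0.097, f(29/6) ≈ 0.089, f(5) ≈ 0.082.
T_6 = (Δt/2)·[f(t_0) + 2f(t_1) + ... + 2f(t_{5}) + f(t_6)].
Sum ≈ 0.107.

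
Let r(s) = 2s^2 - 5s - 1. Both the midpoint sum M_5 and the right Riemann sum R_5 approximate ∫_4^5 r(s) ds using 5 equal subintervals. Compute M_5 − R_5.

-1.32

M_5 = 17.16.
R_5 = 18.48.
M_5 − R_5 = -1.32.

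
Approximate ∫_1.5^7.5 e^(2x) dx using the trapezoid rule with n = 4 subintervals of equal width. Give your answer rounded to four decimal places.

2708670.0497

Δx = (7.5 − 1.5)/4 = 1.5.
f(1.5) ≈ 20.0855, f(3) ≈ 403.4288, f(4.5) ≈ 8103.0839, f(6) ≈ 162754.7914, f(7.5) ≈ 3269017.3725.
T_4 = (Δx/2)·[f(x_0) + 2f(x_1) + 2f(x_2) + 2f(x_3) + f(x_4)].
Sum ≈ 2708670.0497.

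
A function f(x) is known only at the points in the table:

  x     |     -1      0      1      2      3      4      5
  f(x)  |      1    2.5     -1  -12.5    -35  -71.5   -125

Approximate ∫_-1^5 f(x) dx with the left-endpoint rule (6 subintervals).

Δx = 1.
Sum = 1·[1 + 2.5 + (-1) + (-12.5) + (-35) + (-71.5)] = -116.5.

-116.5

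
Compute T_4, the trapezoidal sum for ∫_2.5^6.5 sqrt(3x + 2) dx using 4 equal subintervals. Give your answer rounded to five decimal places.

Δx = (6.5 − 2.5)/4 = 1.
f(2.5) ≈ 3.08221, f(3.5) ≈ 3.53553, f(4.5) ≈ 3.93700, f(5.5) ≈ 4.30116, f(6.5) ≈ 4.63681.
T_4 = (Δx/2)·[f(x_0) + 2f(x_1) + 2f(x_2) + 2f(x_3) + f(x_4)].
Sum ≈ 15.63321.

15.63321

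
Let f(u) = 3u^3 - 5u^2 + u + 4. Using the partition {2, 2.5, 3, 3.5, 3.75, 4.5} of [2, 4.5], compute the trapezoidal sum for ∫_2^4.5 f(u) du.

Subinterval widths: 0.5, 0.5, 0.5, 0.25, 0.75.
f(2) = 10, f(2.5) = 22.125, f(3) = 43, f(3.5) = 74.875, f(3.75) = 95.640625, f(4.5) = 180.625.
On each subinterval the trapezoid contributes (Δu_i/2)·[f(u_{i-1}) + f(u_i)].
Sum = 178.6953125.

178.6953125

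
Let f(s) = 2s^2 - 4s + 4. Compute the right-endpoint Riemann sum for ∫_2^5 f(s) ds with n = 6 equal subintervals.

55.75

Δs = (5 − 2)/6 = 0.5.
Right endpoints: 2.5, 3, 3.5, 4, 4.5, 5.
f(2.5) = 6.5, f(3) = 10, f(3.5) = 14.5, f(4) = 20, f(4.5) = 26.5, f(5) = 34.
Sum = Δs · [f(2.5) + f(3) + f(3.5) + ...].
Sum = 55.75.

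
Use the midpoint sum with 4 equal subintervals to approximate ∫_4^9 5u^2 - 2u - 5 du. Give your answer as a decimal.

Δu = (9 − 4)/4 = 1.25.
Midpoints: 4.625, 5.875, 7.125, 8.375.
f(4.625) = 92.703125, f(5.875) = 155.828125, f(7.125) = 234.578125, f(8.375) = 328.953125.
Sum = Δu · [f(4.625) + f(5.875) + f(7.125) + f(8.375)].
Sum = 1015.078125.

1015.078125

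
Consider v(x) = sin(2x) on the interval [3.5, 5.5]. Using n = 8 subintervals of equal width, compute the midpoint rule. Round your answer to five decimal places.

0.37867

Δx = (5.5 − 3.5)/8 = 0.25.
Midpoints: 3.625, 3.875, 4.125, 4.375, 4.625, 4.875, 5.125, 5.375.
v(3.625) ≈ 0.82308, v(3.875) ≈ 0.99460, v(4.125) ≈ 0.92260, v(4.375) ≈ 0.62472, v(4.625) ≈ 0.17389, v(4.875) ≈ -0.31952, v(5.125) ≈ -0.73470, v(5.375) ≈ -0.97000.
Sum = Δx · [v(3.625) + v(3.875) + v(4.125) + ...].
Sum ≈ 0.37867.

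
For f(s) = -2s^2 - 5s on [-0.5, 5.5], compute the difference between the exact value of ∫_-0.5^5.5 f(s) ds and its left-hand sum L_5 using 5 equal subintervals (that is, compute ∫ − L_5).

-51.12

Exact integral: ∫_-0.5^5.5 f(s) ds = -186.
L_5 = -134.88.
Error = -186 − (-134.88) = -51.12.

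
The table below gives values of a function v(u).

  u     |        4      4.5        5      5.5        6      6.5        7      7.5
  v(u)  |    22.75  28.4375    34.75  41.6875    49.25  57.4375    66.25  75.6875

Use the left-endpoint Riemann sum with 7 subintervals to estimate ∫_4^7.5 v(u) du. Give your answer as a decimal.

150.28125

Δu = 0.5.
Sum = 0.5·[22.75 + 28.4375 + 34.75 + 41.6875 + 49.25 + 57.4375 + 66.25] = 150.28125.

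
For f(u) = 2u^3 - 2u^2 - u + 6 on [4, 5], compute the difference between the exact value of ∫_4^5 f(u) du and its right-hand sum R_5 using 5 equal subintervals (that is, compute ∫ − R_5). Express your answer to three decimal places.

Exact integral: ∫_4^5 f(u) du ≈ 145.33333.
R_5 = 155.8.
Error ≈ 145.33333 − 155.8 ≈ -10.467.

-10.467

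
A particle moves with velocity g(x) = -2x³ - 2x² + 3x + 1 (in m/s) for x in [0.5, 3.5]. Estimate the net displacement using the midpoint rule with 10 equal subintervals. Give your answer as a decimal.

Δx = (3.5 − 0.5)/10 = 0.3.
Midpoints: 0.65, 0.95, 1.25, 1.55, 1.85, 2.15, 2.45, 2.75, 3.05, 3.35.
g(0.65) = 1.55575, g(0.95) = 0.33025, g(1.25) = -2.28125, g(1.55) = -6.60275, g(1.85) = -12.95825, g(2.15) = -21.67175, g(2.45) = -33.06725, g(2.75) = -47.46875, g(3.05) = -65.20025, g(3.35) = -86.58575.
Sum = Δx · [g(0.65) + g(0.95) + g(1.25) + ...].
Sum = -82.185.

-82.185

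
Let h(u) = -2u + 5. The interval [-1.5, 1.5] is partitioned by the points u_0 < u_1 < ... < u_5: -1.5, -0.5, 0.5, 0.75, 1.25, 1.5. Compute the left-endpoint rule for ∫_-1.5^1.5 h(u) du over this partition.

17.375

Subinterval widths: 1, 1, 0.25, 0.5, 0.25.
Left endpoints: -1.5, -0.5, 0.5, 0.75, 1.25.
h(-1.5) = 8, h(-0.5) = 6, h(0.5) = 4, h(0.75) = 3.5, h(1.25) = 2.5.
Sum = Σ Δu_i · h(u_i).
Sum = 17.375.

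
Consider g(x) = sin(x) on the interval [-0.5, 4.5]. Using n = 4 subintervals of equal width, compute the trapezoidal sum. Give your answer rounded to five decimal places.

Δx = (4.5 − (-0.5))/4 = 1.25.
g(-0.5) ≈ -0.47943, g(0.75) ≈ 0.68164, g(2) ≈ 0.90930, g(3.25) ≈ -0.10820, g(4.5) ≈ -0.97753.
T_4 = (Δx/2)·[g(x_0) + 2g(x_1) + 2g(x_2) + 2g(x_3) + g(x_4)].
Sum ≈ 0.94283.

0.94283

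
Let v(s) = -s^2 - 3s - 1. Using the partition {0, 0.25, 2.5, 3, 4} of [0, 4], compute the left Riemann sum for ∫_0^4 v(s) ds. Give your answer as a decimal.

-30.703125

Subinterval widths: 0.25, 2.25, 0.5, 1.
Left endpoints: 0, 0.25, 2.5, 3.
v(0) = -1, v(0.25) = -1.8125, v(2.5) = -14.75, v(3) = -19.
Sum = Σ Δs_i · v(s_i).
Sum = -30.703125.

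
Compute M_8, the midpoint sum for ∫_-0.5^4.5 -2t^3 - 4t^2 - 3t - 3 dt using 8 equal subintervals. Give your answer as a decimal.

Δt = (4.5 − (-0.5))/8 = 0.625.
Midpoints: -0.1875, 0.4375, 1.0625, 1.6875, 2.3125, 2.9375, 3.5625, 4.1875.
f(-0.1875) = -5253/2048, f(0.4375) = -10743/2048, f(1.0625) = -26833/2048, f(1.6875) = -59523/2048, f(2.3125) = -114813/2048, f(2.9375) = -198703/2048, f(3.5625) = -317193/2048, f(4.1875) = -476283/2048.
Sum = Δt · [f(-0.1875) + f(0.4375) + f(1.0625) + ...].
Sum = -369.0625.

-369.0625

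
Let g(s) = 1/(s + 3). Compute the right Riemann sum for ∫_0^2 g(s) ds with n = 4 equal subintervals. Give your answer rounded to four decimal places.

Δs = (2 − 0)/4 = 0.5.
Right endpoints: 0.5, 1, 1.5, 2.
g(0.5) = 2/7, g(1) = 0.25, g(1.5) = 2/9, g(2) = 0.2.
Sum = Δs · [g(0.5) + g(1) + g(1.5) + g(2)].
Sum ≈ 0.4790.

0.4790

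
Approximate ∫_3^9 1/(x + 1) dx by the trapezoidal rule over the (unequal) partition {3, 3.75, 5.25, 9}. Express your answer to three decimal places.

0.938

Subinterval widths: 0.75, 1.5, 3.75.
f(3) = 0.25, f(3.75) = 4/19, f(5.25) = 0.16, f(9) = 0.1.
On each subinterval the trapezoid contributes (Δx_i/2)·[f(x_{i-1}) + f(x_i)].
Sum ≈ 0.938.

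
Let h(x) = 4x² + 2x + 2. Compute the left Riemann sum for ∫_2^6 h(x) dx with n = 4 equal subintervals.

Δx = (6 − 2)/4 = 1.
Left endpoints: 2, 3, 4, 5.
h(2) = 22, h(3) = 44, h(4) = 74, h(5) = 112.
Sum = Δx · [h(2) + h(3) + h(4) + h(5)].
Sum = 252.

252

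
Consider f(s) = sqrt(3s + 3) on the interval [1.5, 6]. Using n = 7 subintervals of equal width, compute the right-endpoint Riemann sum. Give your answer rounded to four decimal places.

17.4061

Δs = (6 − 1.5)/7 = 9/14.
Right endpoints: 15/7, 39/14, 24/7, 57/14, 33/7, 75/14, 6.
f(15/7) ≈ 3.0706, f(39/14) ≈ 3.3700, f(24/7) ≈ 3.6450, f(57/14) ≈ 3.9005, f(33/7) ≈ 4.1404, f(75/14) ≈ 4.3671, f(6) ≈ 4.5826.
Sum = Δs · [f(15/7) + f(39/14) + f(24/7) + ...].
Sum ≈ 17.4061.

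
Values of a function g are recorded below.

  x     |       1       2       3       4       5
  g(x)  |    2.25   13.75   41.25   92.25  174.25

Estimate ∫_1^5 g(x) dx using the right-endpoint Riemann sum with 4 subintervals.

321.5

Δx = 1.
Sum = 1·[13.75 + 41.25 + 92.25 + 174.25] = 321.5.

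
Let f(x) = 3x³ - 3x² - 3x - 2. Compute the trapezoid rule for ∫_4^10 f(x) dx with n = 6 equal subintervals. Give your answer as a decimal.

Δx = (10 − 4)/6 = 1.
f(4) = 130, f(5) = 283, f(6) = 520, f(7) = 859, f(8) = 1318, f(9) = 1915, f(10) = 2668.
T_6 = (Δx/2)·[f(x_0) + 2f(x_1) + ... + 2f(x_{5}) + f(x_6)].
Sum = 6294.

6294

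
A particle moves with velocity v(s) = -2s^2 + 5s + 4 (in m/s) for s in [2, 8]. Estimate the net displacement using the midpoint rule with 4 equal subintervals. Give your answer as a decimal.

-159.75

Δs = (8 − 2)/4 = 1.5.
Midpoints: 2.75, 4.25, 5.75, 7.25.
v(2.75) = 2.625, v(4.25) = -10.875, v(5.75) = -33.375, v(7.25) = -64.875.
Sum = Δs · [v(2.75) + v(4.25) + v(5.75) + v(7.25)].
Sum = -159.75.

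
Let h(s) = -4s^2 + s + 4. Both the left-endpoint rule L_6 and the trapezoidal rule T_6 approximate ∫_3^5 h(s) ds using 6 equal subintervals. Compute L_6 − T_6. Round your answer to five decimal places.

L_6 ≈ -104.4814815.
T_6 ≈ -114.8148148.
L_6 − T_6 ≈ 10.33333.

10.33333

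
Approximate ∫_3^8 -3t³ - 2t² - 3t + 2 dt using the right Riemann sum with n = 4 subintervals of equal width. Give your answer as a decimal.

Δt = (8 − 3)/4 = 1.25.
Right endpoints: 4.25, 5.5, 6.75, 8.
f(4.25) = -277.171875, f(5.5) = -574.125, f(6.75) = -1032.015625, f(8) = -1686.
Sum = Δt · [f(4.25) + f(5.5) + f(6.75) + f(8)].
Sum = -4461.640625.

-4461.640625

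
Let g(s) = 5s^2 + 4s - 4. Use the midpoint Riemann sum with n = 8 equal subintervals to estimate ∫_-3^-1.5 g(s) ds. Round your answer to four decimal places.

Δs = (-1.5 − (-3))/8 = 0.1875.
Midpoints: -2.90625, -2.71875, -2.53125, -2.34375, -2.15625, -1.96875, -1.78125, -1.59375.
g(-2.90625) = 27245/1024, g(-2.71875) = 22613/1024, g(-2.53125) = 18341/1024, g(-2.34375) = 14429/1024, g(-2.15625) = 10877/1024, g(-1.96875) = 7685/1024, g(-1.78125) = 4853/1024, g(-1.59375) = 2381/1024.
Sum = Δs · [g(-2.90625) + g(-2.71875) + g(-2.53125) + ...].
Sum ≈ 19.8530.

19.8530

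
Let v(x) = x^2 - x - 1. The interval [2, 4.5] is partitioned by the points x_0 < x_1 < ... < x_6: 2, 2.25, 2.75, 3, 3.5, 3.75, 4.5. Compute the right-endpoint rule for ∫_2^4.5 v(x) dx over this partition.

Subinterval widths: 0.25, 0.5, 0.25, 0.5, 0.25, 0.75.
Right endpoints: 2.25, 2.75, 3, 3.5, 3.75, 4.5.
v(2.25) = 1.8125, v(2.75) = 3.8125, v(3) = 5, v(3.5) = 7.75, v(3.75) = 9.3125, v(4.5) = 14.75.
Sum = Σ Δx_i · v(x_i).
Sum = 20.875.

20.875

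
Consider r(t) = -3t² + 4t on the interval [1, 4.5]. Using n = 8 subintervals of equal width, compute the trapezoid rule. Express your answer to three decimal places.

Δt = (4.5 − 1)/8 = 0.4375.
r(1) = 1, r(1.4375) = -0.44921875, r(1.875) = -3.046875, r(2.3125) = -6.79296875, r(2.75) = -11.6875, r(3.1875) = -17.73046875, r(3.625) = -24.921875, r(4.0625) = -33.26171875, r(4.5) = -42.75.
T_8 = (Δt/2)·[r(t_0) + 2r(t_1) + ... + 2r(t_{7}) + r(t_8)].
Sum ≈ -51.960.

-51.960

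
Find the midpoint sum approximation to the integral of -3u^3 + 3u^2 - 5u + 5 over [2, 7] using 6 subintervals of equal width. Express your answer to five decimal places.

Δu = (7 − 2)/6 = 5/6.
Midpoints: 29/12, 3.25, 49/12, 59/12, 5.75, 79/12.
f(29/12) = -18377/576, f(3.25) = -82.546875, f(49/12) = -97717/576, f(59/12) = -174887/576, f(5.75) = -494.890625, f(79/12) = -434227/576.
Sum = Δu · [f(29/12) + f(3.25) + f(49/12) + ...].
Sum ≈ -1530.39931.

-1530.39931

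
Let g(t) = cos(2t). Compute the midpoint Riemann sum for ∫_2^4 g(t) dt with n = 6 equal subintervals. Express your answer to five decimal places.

0.88946

Δt = (4 − 2)/6 = 1/3.
Midpoints: 13/6, 2.5, 17/6, 19/6, 3.5, 23/6.
g(13/6) ≈ -0.37004, g(2.5) ≈ 0.28366, g(17/6) ≈ 0.81590, g(19/6) ≈ 0.99874, g(3.5) ≈ 0.75390, g(23/6) ≈ 0.18622.
Sum = Δt · [g(13/6) + g(2.5) + g(17/6) + ...].
Sum ≈ 0.88946.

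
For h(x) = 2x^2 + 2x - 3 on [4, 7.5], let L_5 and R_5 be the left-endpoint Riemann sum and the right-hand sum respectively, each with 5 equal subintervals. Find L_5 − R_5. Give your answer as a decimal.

-61.25

L_5 = 238.28.
R_5 = 299.53.
L_5 − R_5 = -61.25.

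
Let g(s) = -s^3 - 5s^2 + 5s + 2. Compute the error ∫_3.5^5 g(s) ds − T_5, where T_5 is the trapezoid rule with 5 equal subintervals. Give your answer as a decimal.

0.399375

Exact integral: ∫_3.5^5 g(s) ds = -220.734375.
T_5 = -221.13375.
Error = -220.734375 − (-221.13375) = 0.399375.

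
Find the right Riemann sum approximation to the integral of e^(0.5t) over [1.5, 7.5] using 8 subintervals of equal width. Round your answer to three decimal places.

Δt = (7.5 − 1.5)/8 = 0.75.
Right endpoints: 2.25, 3, 3.75, 4.5, 5.25, 6, 6.75, 7.5.
f(2.25) ≈ 3.080, f(3) ≈ 4.482, f(3.75) ≈ 6.521, f(4.5) ≈ 9.488, f(5.25) ≈ 13.805, f(6) ≈ 20.086, f(6.75) ≈ 29.224, f(7.5) ≈ 42.521.
Sum = Δt · [f(2.25) + f(3) + f(3.75) + ...].
Sum ≈ 96.904.

96.904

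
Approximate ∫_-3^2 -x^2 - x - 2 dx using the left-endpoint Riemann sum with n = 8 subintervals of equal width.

-19.4921875

Δx = (2 − (-3))/8 = 0.625.
Left endpoints: -3, -2.375, -1.75, -1.125, -0.5, 0.125, 0.75, 1.375.
f(-3) = -8, f(-2.375) = -5.265625, f(-1.75) = -3.3125, f(-1.125) = -2.140625, f(-0.5) = -1.75, f(0.125) = -2.140625, f(0.75) = -3.3125, f(1.375) = -5.265625.
Sum = Δx · [f(-3) + f(-2.375) + f(-1.75) + ...].
Sum = -19.4921875.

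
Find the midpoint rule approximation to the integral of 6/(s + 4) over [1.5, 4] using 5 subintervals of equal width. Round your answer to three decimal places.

Δs = (4 − 1.5)/5 = 0.5.
Midpoints: 1.75, 2.25, 2.75, 3.25, 3.75.
f(1.75) = 24/23, f(2.25) = 0.96, f(2.75) = 8/9, f(3.25) = 24/29, f(3.75) = 24/31.
Sum = Δs · [f(1.75) + f(2.25) + f(2.75) + f(3.25) + f(3.75)].
Sum ≈ 2.247.

2.247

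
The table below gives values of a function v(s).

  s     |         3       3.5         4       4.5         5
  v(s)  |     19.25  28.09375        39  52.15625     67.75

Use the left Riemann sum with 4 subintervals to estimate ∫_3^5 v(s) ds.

69.25

Δs = 0.5.
Sum = 0.5·[19.25 + 28.09375 + 39 + 52.15625] = 69.25.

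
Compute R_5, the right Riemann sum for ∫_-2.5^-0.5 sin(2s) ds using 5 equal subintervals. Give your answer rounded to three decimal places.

-0.481

Δs = (-0.5 − (-2.5))/5 = 0.4.
Right endpoints: -2.1, -1.7, -1.3, -0.9, -0.5.
f(-2.1) ≈ 0.872, f(-1.7) ≈ 0.256, f(-1.3) ≈ -0.516, f(-0.9) ≈ -0.974, f(-0.5) ≈ -0.841.
Sum = Δs · [f(-2.1) + f(-1.7) + f(-1.3) + f(-0.9) + f(-0.5)].
Sum ≈ -0.481.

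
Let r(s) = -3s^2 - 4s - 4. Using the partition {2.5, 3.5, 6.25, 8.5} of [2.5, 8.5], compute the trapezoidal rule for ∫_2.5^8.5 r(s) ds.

Subinterval widths: 1, 2.75, 2.25.
r(2.5) = -32.75, r(3.5) = -54.75, r(6.25) = -146.1875, r(8.5) = -254.75.
On each subinterval the trapezoid contributes (Δs_i/2)·[r(s_{i-1}) + r(s_i)].
Sum = -771.09375.

-771.09375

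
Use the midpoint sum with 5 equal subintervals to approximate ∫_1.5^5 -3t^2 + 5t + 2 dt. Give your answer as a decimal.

-57.32125

Δt = (5 − 1.5)/5 = 0.7.
Midpoints: 1.85, 2.55, 3.25, 3.95, 4.65.
f(1.85) = 0.9825, f(2.55) = -4.7575, f(3.25) = -13.4375, f(3.95) = -25.0575, f(4.65) = -39.6175.
Sum = Δt · [f(1.85) + f(2.55) + f(3.25) + f(3.95) + f(4.65)].
Sum = -57.32125.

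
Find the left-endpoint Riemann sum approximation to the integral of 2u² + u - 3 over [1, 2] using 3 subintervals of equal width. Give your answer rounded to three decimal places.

2.037

Δu = (2 − 1)/3 = 1/3.
Left endpoints: 1, 4/3, 5/3.
f(1) = 0, f(4/3) = 17/9, f(5/3) = 38/9.
Sum = Δu · [f(1) + f(4/3) + f(5/3)].
Sum ≈ 2.037.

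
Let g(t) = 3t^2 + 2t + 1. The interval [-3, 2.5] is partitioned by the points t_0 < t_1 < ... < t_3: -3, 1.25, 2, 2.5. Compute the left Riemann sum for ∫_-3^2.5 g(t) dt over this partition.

Subinterval widths: 4.25, 0.75, 0.5.
Left endpoints: -3, 1.25, 2.
g(-3) = 22, g(1.25) = 8.1875, g(2) = 17.
Sum = Σ Δt_i · g(t_i).
Sum = 108.140625.

108.140625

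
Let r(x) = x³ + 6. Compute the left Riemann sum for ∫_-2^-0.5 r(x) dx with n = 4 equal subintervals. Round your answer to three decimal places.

3.407

Δx = (-0.5 − (-2))/4 = 0.375.
Left endpoints: -2, -1.625, -1.25, -0.875.
r(-2) = -2, r(-1.625) = 875/512, r(-1.25) = 4.046875, r(-0.875) = 2729/512.
Sum = Δx · [r(-2) + r(-1.625) + r(-1.25) + r(-0.875)].
Sum ≈ 3.407.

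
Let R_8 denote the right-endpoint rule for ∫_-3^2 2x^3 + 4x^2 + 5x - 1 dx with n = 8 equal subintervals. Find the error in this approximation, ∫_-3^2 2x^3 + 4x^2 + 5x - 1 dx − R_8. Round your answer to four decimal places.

Exact integral: ∫_-3^2 f(x) dx ≈ -3.333333.
R_8 = 20.4296875.
Error ≈ -3.333333 − 20.4296875 ≈ -23.7630.

-23.7630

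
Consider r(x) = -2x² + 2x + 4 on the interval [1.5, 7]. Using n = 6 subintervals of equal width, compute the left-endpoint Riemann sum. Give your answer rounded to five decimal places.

-121.39468

Δx = (7 − 1.5)/6 = 11/12.
Left endpoints: 1.5, 29/12, 10/3, 4.25, 31/6, 73/12.
r(1.5) = 2.5, r(29/12) = -205/72, r(10/3) = -104/9, r(4.25) = -23.625, r(31/6) = -703/18, r(73/12) = -4165/72.
Sum = Δx · [r(1.5) + r(29/12) + r(10/3) + ...].
Sum ≈ -121.39468.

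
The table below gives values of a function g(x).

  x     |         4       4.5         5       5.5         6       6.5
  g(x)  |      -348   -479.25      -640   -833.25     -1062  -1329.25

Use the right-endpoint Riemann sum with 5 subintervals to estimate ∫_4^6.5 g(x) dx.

Δx = 0.5.
Sum = 0.5·[(-479.25) + (-640) + (-833.25) + (-1062) + (-1329.25)] = -2171.875.

-2171.875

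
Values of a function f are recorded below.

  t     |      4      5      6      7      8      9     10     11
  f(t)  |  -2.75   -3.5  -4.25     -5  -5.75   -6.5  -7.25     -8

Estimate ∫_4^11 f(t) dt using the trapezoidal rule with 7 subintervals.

Δt = 1.
T_7 = (1/2)·[(-2.75) + 2·(-3.5) + 2·(-4.25) + 2·(-5) + 2·(-5.75) + 2·(-6.5) + 2·(-7.25) + (-8)] = -37.625.

-37.625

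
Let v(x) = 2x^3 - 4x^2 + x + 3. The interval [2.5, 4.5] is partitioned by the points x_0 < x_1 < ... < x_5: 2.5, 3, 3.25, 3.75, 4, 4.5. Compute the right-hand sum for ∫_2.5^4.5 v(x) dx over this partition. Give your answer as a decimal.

Subinterval widths: 0.5, 0.25, 0.5, 0.25, 0.5.
Right endpoints: 3, 3.25, 3.75, 4, 4.5.
v(3) = 24, v(3.25) = 32.65625, v(3.75) = 55.96875, v(4) = 71, v(4.5) = 108.75.
Sum = Σ Δx_i · v(x_i).
Sum = 120.2734375.

120.2734375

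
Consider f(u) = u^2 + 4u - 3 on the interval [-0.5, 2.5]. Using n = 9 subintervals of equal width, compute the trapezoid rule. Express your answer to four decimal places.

Δu = (2.5 − (-0.5))/9 = 1/3.
f(-0.5) = -4.75, f(-1/6) = -131/36, f(1/6) = -83/36, f(0.5) = -0.75, f(5/6) = 37/36, f(7/6) = 109/36, f(1.5) = 5.25, f(11/6) = 277/36, f(13/6) = 373/36, f(2.5) = 13.25.
T_9 = (Δu/2)·[f(u_0) + 2f(u_1) + ... + 2f(u_{8}) + f(u_9)].
Sum ≈ 8.3056.

8.3056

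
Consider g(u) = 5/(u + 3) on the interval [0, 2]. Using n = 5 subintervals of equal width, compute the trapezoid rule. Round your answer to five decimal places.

Δu = (2 − 0)/5 = 0.4.
g(0) = 5/3, g(0.4) = 25/17, g(0.8) = 25/19, g(1.2) = 25/21, g(1.6) = 25/23, g(2) = 1.
T_5 = (Δu/2)·[g(u_0) + 2g(u_1) + ... + 2g(u_{4}) + g(u_5)].
Sum ≈ 2.55886.

2.55886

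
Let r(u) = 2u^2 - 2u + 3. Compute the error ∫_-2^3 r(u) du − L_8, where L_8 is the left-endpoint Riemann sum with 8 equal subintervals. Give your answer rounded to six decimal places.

-0.651042

Exact integral: ∫_-2^3 r(u) du ≈ 33.33333333.
L_8 = 33.984375.
Error ≈ 33.33333333 − 33.984375 ≈ -0.651042.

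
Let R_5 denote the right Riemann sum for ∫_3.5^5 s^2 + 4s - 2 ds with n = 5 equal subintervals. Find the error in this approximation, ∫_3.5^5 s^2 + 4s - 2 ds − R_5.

-2.835

Exact integral: ∫_3.5^5 f(s) ds = 49.875.
R_5 = 52.71.
Error = 49.875 − 52.71 = -2.835.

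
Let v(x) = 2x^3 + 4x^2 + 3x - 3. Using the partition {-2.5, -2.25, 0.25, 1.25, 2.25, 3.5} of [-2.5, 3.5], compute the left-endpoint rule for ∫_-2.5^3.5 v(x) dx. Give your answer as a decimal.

32.5234375

Subinterval widths: 0.25, 2.5, 1, 1, 1.25.
Left endpoints: -2.5, -2.25, 0.25, 1.25, 2.25.
v(-2.5) = -16.75, v(-2.25) = -12.28125, v(0.25) = -1.96875, v(1.25) = 10.90625, v(2.25) = 46.78125.
Sum = Σ Δx_i · v(x_i).
Sum = 32.5234375.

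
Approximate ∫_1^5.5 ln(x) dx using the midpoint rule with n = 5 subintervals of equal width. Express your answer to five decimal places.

4.90242

Δx = (5.5 − 1)/5 = 0.9.
Midpoints: 1.45, 2.35, 3.25, 4.15, 5.05.
f(1.45) ≈ 0.37156, f(2.35) ≈ 0.85442, f(3.25) ≈ 1.17865, f(4.15) ≈ 1.42311, f(5.05) ≈ 1.61939.
Sum = Δx · [f(1.45) + f(2.35) + f(3.25) + f(4.15) + f(5.05)].
Sum ≈ 4.90242.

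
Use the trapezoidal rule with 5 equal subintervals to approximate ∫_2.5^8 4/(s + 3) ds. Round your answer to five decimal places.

Δs = (8 − 2.5)/5 = 1.1.
f(2.5) = 8/11, f(3.6) = 20/33, f(4.7) = 40/77, f(5.8) = 5/11, f(6.9) = 40/99, f(8) = 4/11.
T_5 = (Δs/2)·[f(s_0) + 2f(s_1) + ... + 2f(s_{4}) + f(s_5)].
Sum ≈ 2.78254.

2.78254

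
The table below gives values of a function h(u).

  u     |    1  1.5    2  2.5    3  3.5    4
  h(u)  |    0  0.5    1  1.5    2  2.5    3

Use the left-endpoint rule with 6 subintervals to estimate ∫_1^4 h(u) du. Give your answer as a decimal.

3.75

Δu = 0.5.
Sum = 0.5·[0 + 0.5 + 1 + 1.5 + 2 + 2.5] = 3.75.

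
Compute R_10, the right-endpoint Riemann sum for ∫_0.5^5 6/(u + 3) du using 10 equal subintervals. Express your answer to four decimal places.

Δu = (5 − 0.5)/10 = 0.45.
Right endpoints: 0.95, 1.4, 1.85, 2.3, 2.75, 3.2, 3.65, 4.1, 4.55, 5.
f(0.95) = 120/79, f(1.4) = 15/11, f(1.85) = 120/97, f(2.3) = 60/53, f(2.75) = 24/23, f(3.2) = 30/31, f(3.65) = 120/133, f(4.1) = 60/71, f(4.55) = 120/151, f(5) = 0.75.
Sum = Δu · [f(0.95) + f(1.4) + f(1.85) + ...].
Sum ≈ 4.7498.

4.7498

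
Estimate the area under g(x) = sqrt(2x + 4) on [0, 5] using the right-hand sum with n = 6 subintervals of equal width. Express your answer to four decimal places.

15.5067

Δx = (5 − 0)/6 = 5/6.
Right endpoints: 5/6, 5/3, 2.5, 10/3, 25/6, 5.
g(5/6) ≈ 2.3805, g(5/3) ≈ 2.7080, g(2.5) ≈ 3.0000, g(10/3) ≈ 3.2660, g(25/6) ≈ 3.5119, g(5) ≈ 3.7417.
Sum = Δx · [g(5/6) + g(5/3) + g(2.5) + ...].
Sum ≈ 15.5067.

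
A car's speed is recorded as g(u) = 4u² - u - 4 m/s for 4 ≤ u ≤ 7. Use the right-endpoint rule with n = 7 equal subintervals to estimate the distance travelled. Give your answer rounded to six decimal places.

Δu = (7 − 4)/7 = 3/7.
Right endpoints: 31/7, 34/7, 37/7, 40/7, 43/7, 46/7, 7.
g(31/7) = 3431/49, g(34/7) = 4190/49, g(37/7) = 5021/49, g(40/7) = 5924/49, g(43/7) = 6899/49, g(46/7) = 7946/49, g(7) = 185.
Sum = Δu · [g(31/7) + g(34/7) + g(37/7) + ...].
Sum ≈ 371.510204.

371.510204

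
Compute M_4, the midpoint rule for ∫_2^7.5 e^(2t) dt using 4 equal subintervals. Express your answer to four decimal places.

1214083.1774

Δt = (7.5 − 2)/4 = 1.375.
Midpoints: 2.6875, 4.0625, 5.4375, 6.8125.
f(2.6875) ≈ 215.9399, f(4.0625) ≈ 3377.8679, f(5.4375) ≈ 52838.7446, f(6.8125) ≈ 826537.0311.
Sum = Δt · [f(2.6875) + f(4.0625) + f(5.4375) + f(6.8125)].
Sum ≈ 1214083.1774.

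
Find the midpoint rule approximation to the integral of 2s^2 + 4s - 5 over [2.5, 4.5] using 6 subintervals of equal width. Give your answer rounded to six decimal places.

68.296296

Δs = (4.5 − 2.5)/6 = 1/3.
Midpoints: 8/3, 3, 10/3, 11/3, 4, 13/3.
f(8/3) = 179/9, f(3) = 25, f(10/3) = 275/9, f(11/3) = 329/9, f(4) = 43, f(13/3) = 449/9.
Sum = Δs · [f(8/3) + f(3) + f(10/3) + ...].
Sum ≈ 68.296296.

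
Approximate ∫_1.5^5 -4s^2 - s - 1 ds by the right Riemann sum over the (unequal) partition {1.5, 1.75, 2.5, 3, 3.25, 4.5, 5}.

-217.875

Subinterval widths: 0.25, 0.75, 0.5, 0.25, 1.25, 0.5.
Right endpoints: 1.75, 2.5, 3, 3.25, 4.5, 5.
f(1.75) = -15, f(2.5) = -28.5, f(3) = -40, f(3.25) = -46.5, f(4.5) = -86.5, f(5) = -106.
Sum = Σ Δs_i · f(s_i).
Sum = -217.875.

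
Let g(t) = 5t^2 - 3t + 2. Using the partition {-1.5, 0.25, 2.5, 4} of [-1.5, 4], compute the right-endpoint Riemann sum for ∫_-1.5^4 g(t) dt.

165.671875

Subinterval widths: 1.75, 2.25, 1.5.
Right endpoints: 0.25, 2.5, 4.
g(0.25) = 1.5625, g(2.5) = 25.75, g(4) = 70.
Sum = Σ Δt_i · g(t_i).
Sum = 165.671875.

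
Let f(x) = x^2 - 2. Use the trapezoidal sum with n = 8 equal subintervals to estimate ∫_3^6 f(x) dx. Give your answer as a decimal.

Δx = (6 − 3)/8 = 0.375.
f(3) = 7, f(3.375) = 9.390625, f(3.75) = 12.0625, f(4.125) = 15.015625, f(4.5) = 18.25, f(4.875) = 21.765625, f(5.25) = 25.5625, f(5.625) = 29.640625, f(6) = 34.
T_8 = (Δx/2)·[f(x_0) + 2f(x_1) + ... + 2f(x_{7}) + f(x_8)].
Sum = 57.0703125.

57.0703125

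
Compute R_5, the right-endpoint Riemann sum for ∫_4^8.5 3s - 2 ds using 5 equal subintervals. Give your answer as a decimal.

Δs = (8.5 − 4)/5 = 0.9.
Right endpoints: 4.9, 5.8, 6.7, 7.6, 8.5.
f(4.9) = 12.7, f(5.8) = 15.4, f(6.7) = 18.1, f(7.6) = 20.8, f(8.5) = 23.5.
Sum = Δs · [f(4.9) + f(5.8) + f(6.7) + f(7.6) + f(8.5)].
Sum = 81.45.

81.45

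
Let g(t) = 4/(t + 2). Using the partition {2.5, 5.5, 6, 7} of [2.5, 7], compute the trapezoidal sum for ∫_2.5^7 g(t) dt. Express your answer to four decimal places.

2.8639

Subinterval widths: 3, 0.5, 1.
g(2.5) = 8/9, g(5.5) = 8/15, g(6) = 0.5, g(7) = 4/9.
On each subinterval the trapezoid contributes (Δt_i/2)·[g(t_{i-1}) + g(t_i)].
Sum ≈ 2.8639.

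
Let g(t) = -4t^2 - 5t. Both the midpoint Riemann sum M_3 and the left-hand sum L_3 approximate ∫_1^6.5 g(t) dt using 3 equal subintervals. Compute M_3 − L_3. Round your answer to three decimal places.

M_3 ≈ -461.79630.
L_3 ≈ -303.82407.
M_3 − L_3 ≈ -157.972.

-157.972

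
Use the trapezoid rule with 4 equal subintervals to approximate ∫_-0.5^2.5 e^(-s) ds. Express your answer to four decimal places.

1.6394

Δs = (2.5 − (-0.5))/4 = 0.75.
f(-0.5) ≈ 1.6487, f(0.25) ≈ 0.7788, f(1) ≈ 0.3679, f(1.75) ≈ 0.1738, f(2.5) ≈ 0.0821.
T_4 = (Δs/2)·[f(s_0) + 2f(s_1) + 2f(s_2) + 2f(s_3) + f(s_4)].
Sum ≈ 1.6394.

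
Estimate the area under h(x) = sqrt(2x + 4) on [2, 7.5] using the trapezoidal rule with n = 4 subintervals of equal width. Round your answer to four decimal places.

Δx = (7.5 − 2)/4 = 1.375.
h(2) ≈ 2.8284, h(3.375) ≈ 3.2787, h(4.75) ≈ 3.6742, h(6.125) ≈ 4.0311, h(7.5) ≈ 4.3589.
T_4 = (Δx/2)·[h(x_0) + 2h(x_1) + 2h(x_2) + 2h(x_3) + h(x_4)].
Sum ≈ 20.0444.

20.0444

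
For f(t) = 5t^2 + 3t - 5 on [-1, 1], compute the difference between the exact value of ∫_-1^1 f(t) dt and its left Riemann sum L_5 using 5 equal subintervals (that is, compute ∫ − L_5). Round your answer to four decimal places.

Exact integral: ∫_-1^1 f(t) dt ≈ -6.666667.
L_5 = -7.6.
Error ≈ -6.666667 − (-7.6) ≈ 0.9333.

0.9333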